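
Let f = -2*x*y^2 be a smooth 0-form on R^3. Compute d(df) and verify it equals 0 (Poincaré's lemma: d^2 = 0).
d(df) = 0

Step 1: df = sum_i (∂f/∂x_i) dx_i = (-2*y^2) dx + (-4*x*y) dy + (0) dz.
Step 2: Apply d again. Using the 1-form formula, the coefficient of dx ∧ dy in d(df) is ∂^2 f/∂x ∂y - ∂^2 f/∂y ∂x = (-4*y) - (-4*y) = 0 (equality of mixed partials for smooth f).
Similarly for dx ∧ dz and dy ∧ dz — all coefficients vanish. So d(df) = 0.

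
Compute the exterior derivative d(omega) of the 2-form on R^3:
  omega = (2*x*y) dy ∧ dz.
d(omega) = (2*y) dx ∧ dy ∧ dz

For a 2-form omega = sum_{i<j} g_{ij} dx_i ∧ dx_j, the exterior derivative is
  d(omega) = sum_{i<j} d(g_{ij}) ∧ dx_i ∧ dx_j = sum_{i<j, k} (∂g_{ij}/∂x_k) dx_k ∧ dx_i ∧ dx_j.
Expand each term, using dx_k ∧ dx_i ∧ dx_j = sgn(permutation) dx_{(a)} ∧ dx_{(b)} ∧ dx_{(c)} with (a < b < c) sorted:
  d(2*x*y) includes (∂/∂x)(2*x*y) dx = (2*y) dx, which multiplied by dy ∧ dz gives (2*y) dx ∧ dy ∧ dz
Collecting like 3-forms: d(omega) = (2*y) dx ∧ dy ∧ dz.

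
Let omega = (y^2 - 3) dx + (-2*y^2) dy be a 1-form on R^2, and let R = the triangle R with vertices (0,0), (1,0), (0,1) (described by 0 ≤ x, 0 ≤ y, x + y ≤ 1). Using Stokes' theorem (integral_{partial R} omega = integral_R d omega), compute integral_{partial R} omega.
integral_(partial R) omega = -1/3

Stokes: integral_partial_R omega = integral_R d omega with d omega = (∂Q/∂x - ∂P/∂y) dx ∧ dy.
  ∂Q/∂x = 0
  ∂P/∂y = 2*y
  integrand = ∂Q/∂x - ∂P/∂y = -2*y.
Integrating over R: integral_0^1 integral_0^{1-x} (-2*y) dy dx = -1/3.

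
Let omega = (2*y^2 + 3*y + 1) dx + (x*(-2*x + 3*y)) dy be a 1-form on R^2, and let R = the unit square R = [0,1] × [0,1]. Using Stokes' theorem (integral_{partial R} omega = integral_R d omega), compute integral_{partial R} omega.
integral_(partial R) omega = -11/2

Stokes: integral_partial_R omega = integral_R d omega with d omega = (∂Q/∂x - ∂P/∂y) dx ∧ dy.
  ∂Q/∂x = -4*x + 3*y
  ∂P/∂y = 4*y + 3
  integrand = ∂Q/∂x - ∂P/∂y = -4*x - y - 3.
Integrating over R: integral_0^1 integral_0^1 (-4*x - y - 3) dx dy = -11/2.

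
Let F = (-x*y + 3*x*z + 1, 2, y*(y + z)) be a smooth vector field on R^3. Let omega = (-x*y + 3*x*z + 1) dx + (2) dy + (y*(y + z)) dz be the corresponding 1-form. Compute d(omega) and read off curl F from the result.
d(omega) = (2*y + z) dy ∧ dz + (3*x) dz ∧ dx + (x) dx ∧ dy; curl F = (2*y + z, 3*x, x)

d omega = sum_{i<j} (∂f_j/∂x_i - ∂f_i/∂x_j) dx_i ∧ dx_j. Under the identification (dy ∧ dz, dz ∧ dx, dx ∧ dy) ↔ (e_x, e_y, e_z), the coefficients are exactly the components of curl F. Compute:
  ∂R/∂y - ∂Q/∂z = (2*y + z) - (0) = 2*y + z
  ∂P/∂z - ∂R/∂x = (3*x) - (0) = 3*x
  ∂Q/∂x - ∂P/∂y = (0) - (-x) = x.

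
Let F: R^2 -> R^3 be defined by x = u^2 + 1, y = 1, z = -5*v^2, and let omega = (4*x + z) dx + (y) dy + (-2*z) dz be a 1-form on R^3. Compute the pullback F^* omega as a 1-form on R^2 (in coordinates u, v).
F^* omega = (2*u*(4*u^2 - 5*v^2 + 4)) du + (-100*v^3) dv

Using F^*(f dg) = (f ∘ F) d(g ∘ F), substitute each coordinate x_i by F_i(u, v) in f_i, and replace dx_i by d F_i = (∂F_i/∂u) du + (∂F_i/∂v) dv.
  For the x component: f_1(F) = 4*u^2 - 5*v^2 + 4; d F_1 = (2*u) du + (0) dv
  For the y component: f_2(F) = 1; d F_2 = (0) du + (0) dv
  For the z component: f_3(F) = 10*v^2; d F_3 = (0) du + (-10*v) dv
Combining and collecting du, dv coefficients:
  coeff of du: 2*u*(4*u^2 - 5*v^2 + 4)
  coeff of dv: -100*v^3
F^* omega = (2*u*(4*u^2 - 5*v^2 + 4)) du + (-100*v^3) dv.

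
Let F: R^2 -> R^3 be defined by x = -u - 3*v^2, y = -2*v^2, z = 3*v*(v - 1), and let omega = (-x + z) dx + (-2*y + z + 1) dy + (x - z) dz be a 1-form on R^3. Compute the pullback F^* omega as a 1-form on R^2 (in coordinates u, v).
F^* omega = (-u - 6*v^2 + 3*v) du + (-12*u*v + 3*u - 100*v^3 + 66*v^2 - 13*v) dv

Using F^*(f dg) = (f ∘ F) d(g ∘ F), substitute each coordinate x_i by F_i(u, v) in f_i, and replace dx_i by d F_i = (∂F_i/∂u) du + (∂F_i/∂v) dv.
  For the x component: f_1(F) = u + 6*v^2 - 3*v; d F_1 = (-1) du + (-6*v) dv
  For the y component: f_2(F) = 7*v^2 - 3*v + 1; d F_2 = (0) du + (-4*v) dv
  For the z component: f_3(F) = -u - 6*v^2 + 3*v; d F_3 = (0) du + (6*v - 3) dv
Combining and collecting du, dv coefficients:
  coeff of du: -u - 6*v^2 + 3*v
  coeff of dv: -12*u*v + 3*u - 100*v^3 + 66*v^2 - 13*v
F^* omega = (-u - 6*v^2 + 3*v) du + (-12*u*v + 3*u - 100*v^3 + 66*v^2 - 13*v) dv.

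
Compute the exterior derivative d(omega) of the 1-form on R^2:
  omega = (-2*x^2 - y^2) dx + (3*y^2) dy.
d(omega) = (2*y) dx ∧ dy

For a 1-form omega = sum_i f_i dx_i, the exterior derivative is
  d(omega) = sum_{i < j} (∂f_j/∂x_i - ∂f_i/∂x_j) dx_i ∧ dx_j.
  coefficient of dx ∧ dy: ∂f_2/∂x - ∂f_1/∂y = ∂(3*y^2)/∂x - ∂(-2*x^2 - y^2)/∂y = 2*y
Assembling: d(omega) = (2*y) dx ∧ dy.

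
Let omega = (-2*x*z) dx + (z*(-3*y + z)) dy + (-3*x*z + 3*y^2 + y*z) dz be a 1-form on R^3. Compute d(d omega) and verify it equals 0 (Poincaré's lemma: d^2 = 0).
d(d omega) = 0

Step 1: d omega = sum_{i<j} (∂f_j/∂x_i - ∂f_i/∂x_j) dx_i ∧ dx_j:
  coeff of dx ∧ dy: 0
  coeff of dx ∧ dz: 2*x - 3*z
  coeff of dy ∧ dz: 9*y - z
Step 2: Apply d again to each 2-form coefficient. The only possible 3-form in R^3 is dx ∧ dy ∧ dz, with coefficient
  ∂(coeff of dy∧dz)/∂x - ∂(coeff of dx∧dz)/∂y + ∂(coeff of dx∧dy)/∂z
  = ∂/∂x (9*y - z) - ∂/∂y (2*x - 3*z) + ∂/∂z (0).
Each of these terms simplifies to sums of mixed partials that cancel in pairs. The result is 0 (by equality of mixed partials for smooth functions — Schwarz / Clairaut).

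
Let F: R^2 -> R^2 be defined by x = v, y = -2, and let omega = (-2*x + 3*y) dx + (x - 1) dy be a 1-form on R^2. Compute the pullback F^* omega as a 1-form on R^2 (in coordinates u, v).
F^* omega = (-2*v - 6) dv

Using F^*(f dg) = (f ∘ F) d(g ∘ F), substitute each coordinate x_i by F_i(u, v) in f_i, and replace dx_i by d F_i = (∂F_i/∂u) du + (∂F_i/∂v) dv.
  For the x component: f_1(F) = -2*v - 6; d F_1 = (0) du + (1) dv
  For the y component: f_2(F) = v - 1; d F_2 = (0) du + (0) dv
Combining and collecting du, dv coefficients:
  coeff of du: 0
  coeff of dv: -2*v - 6
F^* omega = (-2*v - 6) dv.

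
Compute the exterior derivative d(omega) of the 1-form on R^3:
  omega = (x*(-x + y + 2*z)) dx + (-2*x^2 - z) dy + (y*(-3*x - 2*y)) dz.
d(omega) = (-5*x) dx ∧ dy + (-2*x - 3*y) dx ∧ dz + (-3*x - 4*y + 1) dy ∧ dz

For a 1-form omega = sum_i f_i dx_i, the exterior derivative is
  d(omega) = sum_{i < j} (∂f_j/∂x_i - ∂f_i/∂x_j) dx_i ∧ dx_j.
  coefficient of dx ∧ dy: ∂f_2/∂x - ∂f_1/∂y = ∂(-2*x^2 - z)/∂x - ∂(x*(-x + y + 2*z))/∂y = -5*x
  coefficient of dx ∧ dz: ∂f_3/∂x - ∂f_1/∂z = ∂(y*(-3*x - 2*y))/∂x - ∂(x*(-x + y + 2*z))/∂z = -2*x - 3*y
  coefficient of dy ∧ dz: ∂f_3/∂y - ∂f_2/∂z = ∂(y*(-3*x - 2*y))/∂y - ∂(-2*x^2 - z)/∂z = -3*x - 4*y + 1
Assembling: d(omega) = (-5*x) dx ∧ dy + (-2*x - 3*y) dx ∧ dz + (-3*x - 4*y + 1) dy ∧ dz.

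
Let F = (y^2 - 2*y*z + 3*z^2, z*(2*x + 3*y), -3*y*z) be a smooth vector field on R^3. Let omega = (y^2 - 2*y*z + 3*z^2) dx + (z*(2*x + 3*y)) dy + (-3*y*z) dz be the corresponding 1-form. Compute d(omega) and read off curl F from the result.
d(omega) = (-2*x - 3*y - 3*z) dy ∧ dz + (-2*y + 6*z) dz ∧ dx + (-2*y + 4*z) dx ∧ dy; curl F = (-2*x - 3*y - 3*z, -2*y + 6*z, -2*y + 4*z)

d omega = sum_{i<j} (∂f_j/∂x_i - ∂f_i/∂x_j) dx_i ∧ dx_j. Under the identification (dy ∧ dz, dz ∧ dx, dx ∧ dy) ↔ (e_x, e_y, e_z), the coefficients are exactly the components of curl F. Compute:
  ∂R/∂y - ∂Q/∂z = (-3*z) - (2*x + 3*y) = -2*x - 3*y - 3*z
  ∂P/∂z - ∂R/∂x = (-2*y + 6*z) - (0) = -2*y + 6*z
  ∂Q/∂x - ∂P/∂y = (2*z) - (2*y - 2*z) = -2*y + 4*z.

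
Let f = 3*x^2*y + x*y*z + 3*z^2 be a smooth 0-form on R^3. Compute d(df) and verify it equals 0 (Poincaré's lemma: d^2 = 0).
d(df) = 0

Step 1: df = sum_i (∂f/∂x_i) dx_i = (y*(6*x + z)) dx + (x*(3*x + z)) dy + (x*y + 6*z) dz.
Step 2: Apply d again. Using the 1-form formula, the coefficient of dx ∧ dy in d(df) is ∂^2 f/∂x ∂y - ∂^2 f/∂y ∂x = (6*x + z) - (6*x + z) = 0 (equality of mixed partials for smooth f).
Similarly for dx ∧ dz and dy ∧ dz — all coefficients vanish. So d(df) = 0.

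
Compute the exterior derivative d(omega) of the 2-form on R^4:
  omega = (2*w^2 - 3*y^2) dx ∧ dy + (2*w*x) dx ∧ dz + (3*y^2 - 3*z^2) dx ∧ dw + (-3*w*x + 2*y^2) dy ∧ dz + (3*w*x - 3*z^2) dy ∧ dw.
d(omega) = (7*w - 6*y) dx ∧ dy ∧ dw + (2*x + 6*z) dx ∧ dz ∧ dw + (-3*w) dx ∧ dy ∧ dz + (-3*x + 6*z) dy ∧ dz ∧ dw

For a 2-form omega = sum_{i<j} g_{ij} dx_i ∧ dx_j, the exterior derivative is
  d(omega) = sum_{i<j} d(g_{ij}) ∧ dx_i ∧ dx_j = sum_{i<j, k} (∂g_{ij}/∂x_k) dx_k ∧ dx_i ∧ dx_j.
Expand each term, using dx_k ∧ dx_i ∧ dx_j = sgn(permutation) dx_{(a)} ∧ dx_{(b)} ∧ dx_{(c)} with (a < b < c) sorted:
  d(2*w^2 - 3*y^2) includes (∂/∂w)(2*w^2 - 3*y^2) dw = (4*w) dw, which multiplied by dx ∧ dy gives (4*w) dx ∧ dy ∧ dw
  d(2*w*x) includes (∂/∂w)(2*w*x) dw = (2*x) dw, which multiplied by dx ∧ dz gives (2*x) dx ∧ dz ∧ dw
  d(3*y^2 - 3*z^2) includes (∂/∂y)(3*y^2 - 3*z^2) dy = (6*y) dy, which multiplied by dx ∧ dw gives (-6*y) dx ∧ dy ∧ dw
  d(3*y^2 - 3*z^2) includes (∂/∂z)(3*y^2 - 3*z^2) dz = (-6*z) dz, which multiplied by dx ∧ dw gives (6*z) dx ∧ dz ∧ dw
  d(-3*w*x + 2*y^2) includes (∂/∂x)(-3*w*x + 2*y^2) dx = (-3*w) dx, which multiplied by dy ∧ dz gives (-3*w) dx ∧ dy ∧ dz
  d(-3*w*x + 2*y^2) includes (∂/∂w)(-3*w*x + 2*y^2) dw = (-3*x) dw, which multiplied by dy ∧ dz gives (-3*x) dy ∧ dz ∧ dw
  d(3*w*x - 3*z^2) includes (∂/∂x)(3*w*x - 3*z^2) dx = (3*w) dx, which multiplied by dy ∧ dw gives (3*w) dx ∧ dy ∧ dw
  d(3*w*x - 3*z^2) includes (∂/∂z)(3*w*x - 3*z^2) dz = (-6*z) dz, which multiplied by dy ∧ dw gives (6*z) dy ∧ dz ∧ dw
Collecting like 3-forms: d(omega) = (7*w - 6*y) dx ∧ dy ∧ dw + (2*x + 6*z) dx ∧ dz ∧ dw + (-3*w) dx ∧ dy ∧ dz + (-3*x + 6*z) dy ∧ dz ∧ dw.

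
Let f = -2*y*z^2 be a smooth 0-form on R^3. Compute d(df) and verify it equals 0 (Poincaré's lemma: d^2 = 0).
d(df) = 0

Step 1: df = sum_i (∂f/∂x_i) dx_i = (0) dx + (-2*z^2) dy + (-4*y*z) dz.
Step 2: Apply d again. Using the 1-form formula, the coefficient of dx ∧ dy in d(df) is ∂^2 f/∂x ∂y - ∂^2 f/∂y ∂x = (0) - (0) = 0 (equality of mixed partials for smooth f).
Similarly for dx ∧ dz and dy ∧ dz — all coefficients vanish. So d(df) = 0.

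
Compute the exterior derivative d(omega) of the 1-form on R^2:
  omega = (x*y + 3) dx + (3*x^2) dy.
d(omega) = (5*x) dx ∧ dy

For a 1-form omega = sum_i f_i dx_i, the exterior derivative is
  d(omega) = sum_{i < j} (∂f_j/∂x_i - ∂f_i/∂x_j) dx_i ∧ dx_j.
  coefficient of dx ∧ dy: ∂f_2/∂x - ∂f_1/∂y = ∂(3*x^2)/∂x - ∂(x*y + 3)/∂y = 5*x
Assembling: d(omega) = (5*x) dx ∧ dy.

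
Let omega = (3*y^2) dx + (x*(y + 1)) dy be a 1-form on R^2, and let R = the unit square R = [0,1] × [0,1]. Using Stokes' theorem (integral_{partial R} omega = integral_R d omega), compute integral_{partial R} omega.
integral_(partial R) omega = -3/2

Stokes: integral_partial_R omega = integral_R d omega with d omega = (∂Q/∂x - ∂P/∂y) dx ∧ dy.
  ∂Q/∂x = y + 1
  ∂P/∂y = 6*y
  integrand = ∂Q/∂x - ∂P/∂y = 1 - 5*y.
Integrating over R: integral_0^1 integral_0^1 (1 - 5*y) dx dy = -3/2.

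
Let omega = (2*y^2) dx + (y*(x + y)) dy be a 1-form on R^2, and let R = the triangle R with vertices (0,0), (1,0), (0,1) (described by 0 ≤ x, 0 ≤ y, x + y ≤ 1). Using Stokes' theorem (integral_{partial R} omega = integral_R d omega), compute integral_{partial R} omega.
integral_(partial R) omega = -1/2

Stokes: integral_partial_R omega = integral_R d omega with d omega = (∂Q/∂x - ∂P/∂y) dx ∧ dy.
  ∂Q/∂x = y
  ∂P/∂y = 4*y
  integrand = ∂Q/∂x - ∂P/∂y = -3*y.
Integrating over R: integral_0^1 integral_0^{1-x} (-3*y) dy dx = -1/2.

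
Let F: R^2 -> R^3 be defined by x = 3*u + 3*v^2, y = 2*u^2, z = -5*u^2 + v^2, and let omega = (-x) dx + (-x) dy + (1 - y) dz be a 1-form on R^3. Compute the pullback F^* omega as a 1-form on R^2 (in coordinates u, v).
F^* omega = (20*u^3 - 12*u^2 - 12*u*v^2 - 19*u - 9*v^2) du + (2*v*(-2*u^2 - 9*u - 9*v^2 + 1)) dv

Using F^*(f dg) = (f ∘ F) d(g ∘ F), substitute each coordinate x_i by F_i(u, v) in f_i, and replace dx_i by d F_i = (∂F_i/∂u) du + (∂F_i/∂v) dv.
  For the x component: f_1(F) = -3*u - 3*v^2; d F_1 = (3) du + (6*v) dv
  For the y component: f_2(F) = -3*u - 3*v^2; d F_2 = (4*u) du + (0) dv
  For the z component: f_3(F) = 1 - 2*u^2; d F_3 = (-10*u) du + (2*v) dv
Combining and collecting du, dv coefficients:
  coeff of du: 20*u^3 - 12*u^2 - 12*u*v^2 - 19*u - 9*v^2
  coeff of dv: 2*v*(-2*u^2 - 9*u - 9*v^2 + 1)
F^* omega = (20*u^3 - 12*u^2 - 12*u*v^2 - 19*u - 9*v^2) du + (2*v*(-2*u^2 - 9*u - 9*v^2 + 1)) dv.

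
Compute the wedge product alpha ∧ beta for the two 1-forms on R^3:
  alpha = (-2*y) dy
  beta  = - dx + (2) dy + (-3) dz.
alpha ∧ beta = (-2*y) dx ∧ dy + (6*y) dy ∧ dz

Distribute the wedge, using dx_i ∧ dx_j = -dx_j ∧ dx_i and dx_i ∧ dx_i = 0. For each pair (i, j) with i < j, the coefficient of dx_i ∧ dx_j in alpha ∧ beta is (alpha_i * beta_j - alpha_j * beta_i). Collecting: alpha ∧ beta = (-2*y) dx ∧ dy + (6*y) dy ∧ dz.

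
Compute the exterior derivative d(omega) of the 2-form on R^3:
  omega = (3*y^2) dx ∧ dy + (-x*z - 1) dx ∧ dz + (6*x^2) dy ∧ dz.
d(omega) = (12*x) dx ∧ dy ∧ dz

For a 2-form omega = sum_{i<j} g_{ij} dx_i ∧ dx_j, the exterior derivative is
  d(omega) = sum_{i<j} d(g_{ij}) ∧ dx_i ∧ dx_j = sum_{i<j, k} (∂g_{ij}/∂x_k) dx_k ∧ dx_i ∧ dx_j.
Expand each term, using dx_k ∧ dx_i ∧ dx_j = sgn(permutation) dx_{(a)} ∧ dx_{(b)} ∧ dx_{(c)} with (a < b < c) sorted:
  d(6*x^2) includes (∂/∂x)(6*x^2) dx = (12*x) dx, which multiplied by dy ∧ dz gives (12*x) dx ∧ dy ∧ dz
Collecting like 3-forms: d(omega) = (12*x) dx ∧ dy ∧ dz.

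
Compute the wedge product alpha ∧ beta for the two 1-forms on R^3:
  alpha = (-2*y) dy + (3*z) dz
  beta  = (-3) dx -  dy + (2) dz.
alpha ∧ beta = (-6*y) dx ∧ dy + (-4*y + 3*z) dy ∧ dz + (9*z) dx ∧ dz

Distribute the wedge, using dx_i ∧ dx_j = -dx_j ∧ dx_i and dx_i ∧ dx_i = 0. For each pair (i, j) with i < j, the coefficient of dx_i ∧ dx_j in alpha ∧ beta is (alpha_i * beta_j - alpha_j * beta_i). Collecting: alpha ∧ beta = (-6*y) dx ∧ dy + (-4*y + 3*z) dy ∧ dz + (9*z) dx ∧ dz.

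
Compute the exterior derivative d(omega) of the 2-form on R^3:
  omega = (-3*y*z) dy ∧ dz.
d(omega) = 0

For a 2-form omega = sum_{i<j} g_{ij} dx_i ∧ dx_j, the exterior derivative is
  d(omega) = sum_{i<j} d(g_{ij}) ∧ dx_i ∧ dx_j = sum_{i<j, k} (∂g_{ij}/∂x_k) dx_k ∧ dx_i ∧ dx_j.
Expand each term, using dx_k ∧ dx_i ∧ dx_j = sgn(permutation) dx_{(a)} ∧ dx_{(b)} ∧ dx_{(c)} with (a < b < c) sorted:

Collecting like 3-forms: d(omega) = 0.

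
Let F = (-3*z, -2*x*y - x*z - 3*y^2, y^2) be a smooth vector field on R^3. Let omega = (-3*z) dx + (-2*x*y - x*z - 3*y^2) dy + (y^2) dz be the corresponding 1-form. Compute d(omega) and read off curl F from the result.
d(omega) = (x + 2*y) dy ∧ dz + (-3) dz ∧ dx + (-2*y - z) dx ∧ dy; curl F = (x + 2*y, -3, -2*y - z)

d omega = sum_{i<j} (∂f_j/∂x_i - ∂f_i/∂x_j) dx_i ∧ dx_j. Under the identification (dy ∧ dz, dz ∧ dx, dx ∧ dy) ↔ (e_x, e_y, e_z), the coefficients are exactly the components of curl F. Compute:
  ∂R/∂y - ∂Q/∂z = (2*y) - (-x) = x + 2*y
  ∂P/∂z - ∂R/∂x = (-3) - (0) = -3
  ∂Q/∂x - ∂P/∂y = (-2*y - z) - (0) = -2*y - z.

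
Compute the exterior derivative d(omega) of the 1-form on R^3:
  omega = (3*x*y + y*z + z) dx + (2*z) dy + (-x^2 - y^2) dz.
d(omega) = (-3*x - z) dx ∧ dy + (-2*x - y - 1) dx ∧ dz + (-2*y - 2) dy ∧ dz

For a 1-form omega = sum_i f_i dx_i, the exterior derivative is
  d(omega) = sum_{i < j} (∂f_j/∂x_i - ∂f_i/∂x_j) dx_i ∧ dx_j.
  coefficient of dx ∧ dy: ∂f_2/∂x - ∂f_1/∂y = ∂(2*z)/∂x - ∂(3*x*y + y*z + z)/∂y = -3*x - z
  coefficient of dx ∧ dz: ∂f_3/∂x - ∂f_1/∂z = ∂(-x^2 - y^2)/∂x - ∂(3*x*y + y*z + z)/∂z = -2*x - y - 1
  coefficient of dy ∧ dz: ∂f_3/∂y - ∂f_2/∂z = ∂(-x^2 - y^2)/∂y - ∂(2*z)/∂z = -2*y - 2
Assembling: d(omega) = (-3*x - z) dx ∧ dy + (-2*x - y - 1) dx ∧ dz + (-2*y - 2) dy ∧ dz.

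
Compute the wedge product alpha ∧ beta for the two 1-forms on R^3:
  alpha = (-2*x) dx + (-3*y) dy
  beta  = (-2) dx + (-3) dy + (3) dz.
alpha ∧ beta = (6*x - 6*y) dx ∧ dy + (-6*x) dx ∧ dz + (-9*y) dy ∧ dz

Distribute the wedge, using dx_i ∧ dx_j = -dx_j ∧ dx_i and dx_i ∧ dx_i = 0. For each pair (i, j) with i < j, the coefficient of dx_i ∧ dx_j in alpha ∧ beta is (alpha_i * beta_j - alpha_j * beta_i). Collecting: alpha ∧ beta = (6*x - 6*y) dx ∧ dy + (-6*x) dx ∧ dz + (-9*y) dy ∧ dz.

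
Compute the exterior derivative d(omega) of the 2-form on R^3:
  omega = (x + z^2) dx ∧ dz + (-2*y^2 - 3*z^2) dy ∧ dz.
d(omega) = 0

For a 2-form omega = sum_{i<j} g_{ij} dx_i ∧ dx_j, the exterior derivative is
  d(omega) = sum_{i<j} d(g_{ij}) ∧ dx_i ∧ dx_j = sum_{i<j, k} (∂g_{ij}/∂x_k) dx_k ∧ dx_i ∧ dx_j.
Expand each term, using dx_k ∧ dx_i ∧ dx_j = sgn(permutation) dx_{(a)} ∧ dx_{(b)} ∧ dx_{(c)} with (a < b < c) sorted:

Collecting like 3-forms: d(omega) = 0.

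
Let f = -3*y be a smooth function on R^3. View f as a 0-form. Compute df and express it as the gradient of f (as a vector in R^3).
df = (0) dx + (-3) dy + (0) dz; grad f = (0, -3, 0)

For a 0-form f, d f = (∂f/∂x) dx + (∂f/∂y) dy + (∂f/∂z) dz. The components of the vector representation are exactly the entries of grad f in Cartesian coordinates:
  ∂f/∂x = 0
  ∂f/∂y = -3
  ∂f/∂z = 0.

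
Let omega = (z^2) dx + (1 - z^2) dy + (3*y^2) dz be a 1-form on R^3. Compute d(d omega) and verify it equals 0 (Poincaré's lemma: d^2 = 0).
d(d omega) = 0

Step 1: d omega = sum_{i<j} (∂f_j/∂x_i - ∂f_i/∂x_j) dx_i ∧ dx_j:
  coeff of dx ∧ dy: 0
  coeff of dx ∧ dz: -2*z
  coeff of dy ∧ dz: 6*y + 2*z
Step 2: Apply d again to each 2-form coefficient. The only possible 3-form in R^3 is dx ∧ dy ∧ dz, with coefficient
  ∂(coeff of dy∧dz)/∂x - ∂(coeff of dx∧dz)/∂y + ∂(coeff of dx∧dy)/∂z
  = ∂/∂x (6*y + 2*z) - ∂/∂y (-2*z) + ∂/∂z (0).
Each of these terms simplifies to sums of mixed partials that cancel in pairs. The result is 0 (by equality of mixed partials for smooth functions — Schwarz / Clairaut).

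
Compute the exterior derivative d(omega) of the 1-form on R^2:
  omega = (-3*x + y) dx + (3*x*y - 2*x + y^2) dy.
d(omega) = (3*y - 3) dx ∧ dy

For a 1-form omega = sum_i f_i dx_i, the exterior derivative is
  d(omega) = sum_{i < j} (∂f_j/∂x_i - ∂f_i/∂x_j) dx_i ∧ dx_j.
  coefficient of dx ∧ dy: ∂f_2/∂x - ∂f_1/∂y = ∂(3*x*y - 2*x + y^2)/∂x - ∂(-3*x + y)/∂y = 3*y - 3
Assembling: d(omega) = (3*y - 3) dx ∧ dy.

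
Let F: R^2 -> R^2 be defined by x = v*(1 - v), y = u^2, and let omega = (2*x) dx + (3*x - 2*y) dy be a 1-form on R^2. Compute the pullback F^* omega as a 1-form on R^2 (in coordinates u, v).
F^* omega = (2*u*(-2*u^2 - 3*v^2 + 3*v)) du + (2*v*(2*v^2 - 3*v + 1)) dv

Using F^*(f dg) = (f ∘ F) d(g ∘ F), substitute each coordinate x_i by F_i(u, v) in f_i, and replace dx_i by d F_i = (∂F_i/∂u) du + (∂F_i/∂v) dv.
  For the x component: f_1(F) = 2*v*(1 - v); d F_1 = (0) du + (1 - 2*v) dv
  For the y component: f_2(F) = -2*u^2 - 3*v^2 + 3*v; d F_2 = (2*u) du + (0) dv
Combining and collecting du, dv coefficients:
  coeff of du: 2*u*(-2*u^2 - 3*v^2 + 3*v)
  coeff of dv: 2*v*(2*v^2 - 3*v + 1)
F^* omega = (2*u*(-2*u^2 - 3*v^2 + 3*v)) du + (2*v*(2*v^2 - 3*v + 1)) dv.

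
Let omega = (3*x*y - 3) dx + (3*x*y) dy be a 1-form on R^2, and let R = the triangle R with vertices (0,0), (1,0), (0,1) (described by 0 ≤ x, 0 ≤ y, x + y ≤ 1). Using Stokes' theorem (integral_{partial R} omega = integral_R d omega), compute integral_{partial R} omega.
integral_(partial R) omega = 0

Stokes: integral_partial_R omega = integral_R d omega with d omega = (∂Q/∂x - ∂P/∂y) dx ∧ dy.
  ∂Q/∂x = 3*y
  ∂P/∂y = 3*x
  integrand = ∂Q/∂x - ∂P/∂y = -3*x + 3*y.
Integrating over R: integral_0^1 integral_0^{1-x} (-3*x + 3*y) dy dx = 0.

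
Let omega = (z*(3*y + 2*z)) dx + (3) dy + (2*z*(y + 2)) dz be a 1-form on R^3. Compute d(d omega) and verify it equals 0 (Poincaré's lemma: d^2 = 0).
d(d omega) = 0

Step 1: d omega = sum_{i<j} (∂f_j/∂x_i - ∂f_i/∂x_j) dx_i ∧ dx_j:
  coeff of dx ∧ dy: -3*z
  coeff of dx ∧ dz: -3*y - 4*z
  coeff of dy ∧ dz: 2*z
Step 2: Apply d again to each 2-form coefficient. The only possible 3-form in R^3 is dx ∧ dy ∧ dz, with coefficient
  ∂(coeff of dy∧dz)/∂x - ∂(coeff of dx∧dz)/∂y + ∂(coeff of dx∧dy)/∂z
  = ∂/∂x (2*z) - ∂/∂y (-3*y - 4*z) + ∂/∂z (-3*z).
Each of these terms simplifies to sums of mixed partials that cancel in pairs. The result is 0 (by equality of mixed partials for smooth functions — Schwarz / Clairaut).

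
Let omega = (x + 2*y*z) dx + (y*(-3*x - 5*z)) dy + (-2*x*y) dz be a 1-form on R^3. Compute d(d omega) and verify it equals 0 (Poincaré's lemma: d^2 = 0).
d(d omega) = 0

Step 1: d omega = sum_{i<j} (∂f_j/∂x_i - ∂f_i/∂x_j) dx_i ∧ dx_j:
  coeff of dx ∧ dy: -3*y - 2*z
  coeff of dx ∧ dz: -4*y
  coeff of dy ∧ dz: -2*x + 5*y
Step 2: Apply d again to each 2-form coefficient. The only possible 3-form in R^3 is dx ∧ dy ∧ dz, with coefficient
  ∂(coeff of dy∧dz)/∂x - ∂(coeff of dx∧dz)/∂y + ∂(coeff of dx∧dy)/∂z
  = ∂/∂x (-2*x + 5*y) - ∂/∂y (-4*y) + ∂/∂z (-3*y - 2*z).
Each of these terms simplifies to sums of mixed partials that cancel in pairs. The result is 0 (by equality of mixed partials for smooth functions — Schwarz / Clairaut).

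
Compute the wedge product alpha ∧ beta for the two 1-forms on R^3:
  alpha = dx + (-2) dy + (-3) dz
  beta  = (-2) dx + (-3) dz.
alpha ∧ beta = (-9) dx ∧ dz + (-4) dx ∧ dy + (6) dy ∧ dz

Distribute the wedge, using dx_i ∧ dx_j = -dx_j ∧ dx_i and dx_i ∧ dx_i = 0. For each pair (i, j) with i < j, the coefficient of dx_i ∧ dx_j in alpha ∧ beta is (alpha_i * beta_j - alpha_j * beta_i). Collecting: alpha ∧ beta = (-9) dx ∧ dz + (-4) dx ∧ dy + (6) dy ∧ dz.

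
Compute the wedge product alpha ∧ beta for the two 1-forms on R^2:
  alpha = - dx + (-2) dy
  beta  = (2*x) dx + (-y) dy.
alpha ∧ beta = (4*x + y) dx ∧ dy

Distribute the wedge, using dx_i ∧ dx_j = -dx_j ∧ dx_i and dx_i ∧ dx_i = 0. For each pair (i, j) with i < j, the coefficient of dx_i ∧ dx_j in alpha ∧ beta is (alpha_i * beta_j - alpha_j * beta_i). Collecting: alpha ∧ beta = (4*x + y) dx ∧ dy.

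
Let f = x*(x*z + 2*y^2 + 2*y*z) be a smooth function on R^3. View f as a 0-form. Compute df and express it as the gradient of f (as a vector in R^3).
df = (2*x*z + 2*y^2 + 2*y*z) dx + (2*x*(2*y + z)) dy + (x*(x + 2*y)) dz; grad f = (2*x*z + 2*y^2 + 2*y*z, 2*x*(2*y + z), x*(x + 2*y))

For a 0-form f, d f = (∂f/∂x) dx + (∂f/∂y) dy + (∂f/∂z) dz. The components of the vector representation are exactly the entries of grad f in Cartesian coordinates:
  ∂f/∂x = 2*x*z + 2*y^2 + 2*y*z
  ∂f/∂y = 2*x*(2*y + z)
  ∂f/∂z = x*(x + 2*y).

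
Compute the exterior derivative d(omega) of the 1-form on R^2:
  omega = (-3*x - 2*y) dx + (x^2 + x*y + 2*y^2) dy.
d(omega) = (2*x + y + 2) dx ∧ dy

For a 1-form omega = sum_i f_i dx_i, the exterior derivative is
  d(omega) = sum_{i < j} (∂f_j/∂x_i - ∂f_i/∂x_j) dx_i ∧ dx_j.
  coefficient of dx ∧ dy: ∂f_2/∂x - ∂f_1/∂y = ∂(x^2 + x*y + 2*y^2)/∂x - ∂(-3*x - 2*y)/∂y = 2*x + y + 2
Assembling: d(omega) = (2*x + y + 2) dx ∧ dy.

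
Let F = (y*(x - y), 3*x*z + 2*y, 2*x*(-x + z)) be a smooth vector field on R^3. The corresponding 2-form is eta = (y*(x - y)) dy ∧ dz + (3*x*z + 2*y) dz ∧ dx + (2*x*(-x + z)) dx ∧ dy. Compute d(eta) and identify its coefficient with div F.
d(eta) = (2*x + y + 2) dx ∧ dy ∧ dz; div F = 2*x + y + 2

For a 2-form in R^3 of the form above, applying d gives a 3-form with coefficient ∂P/∂x + ∂Q/∂y + ∂R/∂z:
  ∂P/∂x = y
  ∂Q/∂y = 2
  ∂R/∂z = 2*x
Sum = 2*x + y + 2, which is exactly div F.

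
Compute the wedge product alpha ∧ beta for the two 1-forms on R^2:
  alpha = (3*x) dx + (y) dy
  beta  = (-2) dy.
alpha ∧ beta = (-6*x) dx ∧ dy

Distribute the wedge, using dx_i ∧ dx_j = -dx_j ∧ dx_i and dx_i ∧ dx_i = 0. For each pair (i, j) with i < j, the coefficient of dx_i ∧ dx_j in alpha ∧ beta is (alpha_i * beta_j - alpha_j * beta_i). Collecting: alpha ∧ beta = (-6*x) dx ∧ dy.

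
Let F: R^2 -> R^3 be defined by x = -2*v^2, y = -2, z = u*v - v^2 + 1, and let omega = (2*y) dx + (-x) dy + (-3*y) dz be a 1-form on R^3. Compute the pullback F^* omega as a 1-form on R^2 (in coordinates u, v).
F^* omega = (6*v) du + (6*u + 4*v) dv

Using F^*(f dg) = (f ∘ F) d(g ∘ F), substitute each coordinate x_i by F_i(u, v) in f_i, and replace dx_i by d F_i = (∂F_i/∂u) du + (∂F_i/∂v) dv.
  For the x component: f_1(F) = -4; d F_1 = (0) du + (-4*v) dv
  For the y component: f_2(F) = 2*v^2; d F_2 = (0) du + (0) dv
  For the z component: f_3(F) = 6; d F_3 = (v) du + (u - 2*v) dv
Combining and collecting du, dv coefficients:
  coeff of du: 6*v
  coeff of dv: 6*u + 4*v
F^* omega = (6*v) du + (6*u + 4*v) dv.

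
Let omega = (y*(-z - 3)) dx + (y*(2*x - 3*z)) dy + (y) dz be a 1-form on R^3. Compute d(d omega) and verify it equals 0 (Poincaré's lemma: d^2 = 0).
d(d omega) = 0

Step 1: d omega = sum_{i<j} (∂f_j/∂x_i - ∂f_i/∂x_j) dx_i ∧ dx_j:
  coeff of dx ∧ dy: 2*y + z + 3
  coeff of dx ∧ dz: y
  coeff of dy ∧ dz: 3*y + 1
Step 2: Apply d again to each 2-form coefficient. The only possible 3-form in R^3 is dx ∧ dy ∧ dz, with coefficient
  ∂(coeff of dy∧dz)/∂x - ∂(coeff of dx∧dz)/∂y + ∂(coeff of dx∧dy)/∂z
  = ∂/∂x (3*y + 1) - ∂/∂y (y) + ∂/∂z (2*y + z + 3).
Each of these terms simplifies to sums of mixed partials that cancel in pairs. The result is 0 (by equality of mixed partials for smooth functions — Schwarz / Clairaut).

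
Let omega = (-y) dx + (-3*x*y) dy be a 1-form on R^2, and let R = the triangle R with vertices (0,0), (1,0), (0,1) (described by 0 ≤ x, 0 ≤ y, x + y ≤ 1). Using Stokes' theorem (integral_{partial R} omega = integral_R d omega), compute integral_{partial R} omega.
integral_(partial R) omega = 0

Stokes: integral_partial_R omega = integral_R d omega with d omega = (∂Q/∂x - ∂P/∂y) dx ∧ dy.
  ∂Q/∂x = -3*y
  ∂P/∂y = -1
  integrand = ∂Q/∂x - ∂P/∂y = 1 - 3*y.
Integrating over R: integral_0^1 integral_0^{1-x} (1 - 3*y) dy dx = 0.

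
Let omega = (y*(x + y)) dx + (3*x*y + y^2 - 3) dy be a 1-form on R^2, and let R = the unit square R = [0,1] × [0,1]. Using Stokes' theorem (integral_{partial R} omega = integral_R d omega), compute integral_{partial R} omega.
integral_(partial R) omega = 0

Stokes: integral_partial_R omega = integral_R d omega with d omega = (∂Q/∂x - ∂P/∂y) dx ∧ dy.
  ∂Q/∂x = 3*y
  ∂P/∂y = x + 2*y
  integrand = ∂Q/∂x - ∂P/∂y = -x + y.
Integrating over R: integral_0^1 integral_0^1 (-x + y) dx dy = 0.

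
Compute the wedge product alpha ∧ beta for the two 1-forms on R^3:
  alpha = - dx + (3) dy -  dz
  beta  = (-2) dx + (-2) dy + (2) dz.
alpha ∧ beta = (8) dx ∧ dy + (-4) dx ∧ dz + (4) dy ∧ dz

Distribute the wedge, using dx_i ∧ dx_j = -dx_j ∧ dx_i and dx_i ∧ dx_i = 0. For each pair (i, j) with i < j, the coefficient of dx_i ∧ dx_j in alpha ∧ beta is (alpha_i * beta_j - alpha_j * beta_i). Collecting: alpha ∧ beta = (8) dx ∧ dy + (-4) dx ∧ dz + (4) dy ∧ dz.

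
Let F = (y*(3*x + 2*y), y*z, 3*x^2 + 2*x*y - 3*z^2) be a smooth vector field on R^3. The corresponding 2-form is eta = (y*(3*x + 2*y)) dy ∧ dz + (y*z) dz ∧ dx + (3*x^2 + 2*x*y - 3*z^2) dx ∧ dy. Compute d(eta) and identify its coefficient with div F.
d(eta) = (3*y - 5*z) dx ∧ dy ∧ dz; div F = 3*y - 5*z

For a 2-form in R^3 of the form above, applying d gives a 3-form with coefficient ∂P/∂x + ∂Q/∂y + ∂R/∂z:
  ∂P/∂x = 3*y
  ∂Q/∂y = z
  ∂R/∂z = -6*z
Sum = 3*y - 5*z, which is exactly div F.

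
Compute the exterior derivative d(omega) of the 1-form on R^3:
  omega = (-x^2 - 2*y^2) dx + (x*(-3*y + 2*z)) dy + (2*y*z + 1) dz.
d(omega) = (y + 2*z) dx ∧ dy + (-2*x + 2*z) dy ∧ dz

For a 1-form omega = sum_i f_i dx_i, the exterior derivative is
  d(omega) = sum_{i < j} (∂f_j/∂x_i - ∂f_i/∂x_j) dx_i ∧ dx_j.
  coefficient of dx ∧ dy: ∂f_2/∂x - ∂f_1/∂y = ∂(x*(-3*y + 2*z))/∂x - ∂(-x^2 - 2*y^2)/∂y = y + 2*z
  coefficient of dy ∧ dz: ∂f_3/∂y - ∂f_2/∂z = ∂(2*y*z + 1)/∂y - ∂(x*(-3*y + 2*z))/∂z = -2*x + 2*z
Assembling: d(omega) = (y + 2*z) dx ∧ dy + (-2*x + 2*z) dy ∧ dz.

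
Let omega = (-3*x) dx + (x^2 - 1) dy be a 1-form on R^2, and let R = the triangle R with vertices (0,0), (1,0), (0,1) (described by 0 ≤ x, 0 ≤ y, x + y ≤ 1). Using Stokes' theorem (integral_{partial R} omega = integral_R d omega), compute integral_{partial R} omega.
integral_(partial R) omega = 1/3

Stokes: integral_partial_R omega = integral_R d omega with d omega = (∂Q/∂x - ∂P/∂y) dx ∧ dy.
  ∂Q/∂x = 2*x
  ∂P/∂y = 0
  integrand = ∂Q/∂x - ∂P/∂y = 2*x.
Integrating over R: integral_0^1 integral_0^{1-x} (2*x) dy dx = 1/3.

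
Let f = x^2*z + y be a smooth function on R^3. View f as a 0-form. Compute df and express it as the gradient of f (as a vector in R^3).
df = (2*x*z) dx + (1) dy + (x^2) dz; grad f = (2*x*z, 1, x^2)

For a 0-form f, d f = (∂f/∂x) dx + (∂f/∂y) dy + (∂f/∂z) dz. The components of the vector representation are exactly the entries of grad f in Cartesian coordinates:
  ∂f/∂x = 2*x*z
  ∂f/∂y = 1
  ∂f/∂z = x^2.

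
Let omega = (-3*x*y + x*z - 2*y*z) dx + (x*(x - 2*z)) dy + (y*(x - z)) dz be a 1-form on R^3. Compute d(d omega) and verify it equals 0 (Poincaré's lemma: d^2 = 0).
d(d omega) = 0

Step 1: d omega = sum_{i<j} (∂f_j/∂x_i - ∂f_i/∂x_j) dx_i ∧ dx_j:
  coeff of dx ∧ dy: 5*x
  coeff of dx ∧ dz: -x + 3*y
  coeff of dy ∧ dz: 3*x - z
Step 2: Apply d again to each 2-form coefficient. The only possible 3-form in R^3 is dx ∧ dy ∧ dz, with coefficient
  ∂(coeff of dy∧dz)/∂x - ∂(coeff of dx∧dz)/∂y + ∂(coeff of dx∧dy)/∂z
  = ∂/∂x (3*x - z) - ∂/∂y (-x + 3*y) + ∂/∂z (5*x).
Each of these terms simplifies to sums of mixed partials that cancel in pairs. The result is 0 (by equality of mixed partials for smooth functions — Schwarz / Clairaut).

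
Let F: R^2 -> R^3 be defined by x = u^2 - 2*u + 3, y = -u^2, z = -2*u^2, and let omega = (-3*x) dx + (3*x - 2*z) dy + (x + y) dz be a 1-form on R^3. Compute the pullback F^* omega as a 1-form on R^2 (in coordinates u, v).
F^* omega = (-20*u^3 + 38*u^2 - 60*u + 18) du

Using F^*(f dg) = (f ∘ F) d(g ∘ F), substitute each coordinate x_i by F_i(u, v) in f_i, and replace dx_i by d F_i = (∂F_i/∂u) du + (∂F_i/∂v) dv.
  For the x component: f_1(F) = -3*u^2 + 6*u - 9; d F_1 = (2*u - 2) du + (0) dv
  For the y component: f_2(F) = 7*u^2 - 6*u + 9; d F_2 = (-2*u) du + (0) dv
  For the z component: f_3(F) = 3 - 2*u; d F_3 = (-4*u) du + (0) dv
Combining and collecting du, dv coefficients:
  coeff of du: -20*u^3 + 38*u^2 - 60*u + 18
  coeff of dv: 0
F^* omega = (-20*u^3 + 38*u^2 - 60*u + 18) du.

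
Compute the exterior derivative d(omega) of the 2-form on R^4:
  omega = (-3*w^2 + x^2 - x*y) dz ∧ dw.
d(omega) = (2*x - y) dx ∧ dz ∧ dw + (-x) dy ∧ dz ∧ dw

For a 2-form omega = sum_{i<j} g_{ij} dx_i ∧ dx_j, the exterior derivative is
  d(omega) = sum_{i<j} d(g_{ij}) ∧ dx_i ∧ dx_j = sum_{i<j, k} (∂g_{ij}/∂x_k) dx_k ∧ dx_i ∧ dx_j.
Expand each term, using dx_k ∧ dx_i ∧ dx_j = sgn(permutation) dx_{(a)} ∧ dx_{(b)} ∧ dx_{(c)} with (a < b < c) sorted:
  d(-3*w^2 + x^2 - x*y) includes (∂/∂x)(-3*w^2 + x^2 - x*y) dx = (2*x - y) dx, which multiplied by dz ∧ dw gives (2*x - y) dx ∧ dz ∧ dw
  d(-3*w^2 + x^2 - x*y) includes (∂/∂y)(-3*w^2 + x^2 - x*y) dy = (-x) dy, which multiplied by dz ∧ dw gives (-x) dy ∧ dz ∧ dw
Collecting like 3-forms: d(omega) = (2*x - y) dx ∧ dz ∧ dw + (-x) dy ∧ dz ∧ dw.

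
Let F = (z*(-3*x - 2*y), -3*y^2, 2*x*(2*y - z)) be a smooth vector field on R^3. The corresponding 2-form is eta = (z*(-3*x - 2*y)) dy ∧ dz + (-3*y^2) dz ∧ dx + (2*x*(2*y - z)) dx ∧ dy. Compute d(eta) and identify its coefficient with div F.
d(eta) = (-2*x - 6*y - 3*z) dx ∧ dy ∧ dz; div F = -2*x - 6*y - 3*z

For a 2-form in R^3 of the form above, applying d gives a 3-form with coefficient ∂P/∂x + ∂Q/∂y + ∂R/∂z:
  ∂P/∂x = -3*z
  ∂Q/∂y = -6*y
  ∂R/∂z = -2*x
Sum = -2*x - 6*y - 3*z, which is exactly div F.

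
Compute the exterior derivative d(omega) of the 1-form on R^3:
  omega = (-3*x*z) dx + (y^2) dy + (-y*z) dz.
d(omega) = (3*x) dx ∧ dz + (-z) dy ∧ dz

For a 1-form omega = sum_i f_i dx_i, the exterior derivative is
  d(omega) = sum_{i < j} (∂f_j/∂x_i - ∂f_i/∂x_j) dx_i ∧ dx_j.
  coefficient of dx ∧ dz: ∂f_3/∂x - ∂f_1/∂z = ∂(-y*z)/∂x - ∂(-3*x*z)/∂z = 3*x
  coefficient of dy ∧ dz: ∂f_3/∂y - ∂f_2/∂z = ∂(-y*z)/∂y - ∂(y^2)/∂z = -z
Assembling: d(omega) = (3*x) dx ∧ dz + (-z) dy ∧ dz.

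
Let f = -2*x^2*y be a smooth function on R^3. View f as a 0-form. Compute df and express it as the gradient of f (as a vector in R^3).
df = (-4*x*y) dx + (-2*x^2) dy + (0) dz; grad f = (-4*x*y, -2*x^2, 0)

For a 0-form f, d f = (∂f/∂x) dx + (∂f/∂y) dy + (∂f/∂z) dz. The components of the vector representation are exactly the entries of grad f in Cartesian coordinates:
  ∂f/∂x = -4*x*y
  ∂f/∂y = -2*x^2
  ∂f/∂z = 0.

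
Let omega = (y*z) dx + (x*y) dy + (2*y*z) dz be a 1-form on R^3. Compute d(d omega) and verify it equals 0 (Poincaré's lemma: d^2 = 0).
d(d omega) = 0

Step 1: d omega = sum_{i<j} (∂f_j/∂x_i - ∂f_i/∂x_j) dx_i ∧ dx_j:
  coeff of dx ∧ dy: y - z
  coeff of dx ∧ dz: -y
  coeff of dy ∧ dz: 2*z
Step 2: Apply d again to each 2-form coefficient. The only possible 3-form in R^3 is dx ∧ dy ∧ dz, with coefficient
  ∂(coeff of dy∧dz)/∂x - ∂(coeff of dx∧dz)/∂y + ∂(coeff of dx∧dy)/∂z
  = ∂/∂x (2*z) - ∂/∂y (-y) + ∂/∂z (y - z).
Each of these terms simplifies to sums of mixed partials that cancel in pairs. The result is 0 (by equality of mixed partials for smooth functions — Schwarz / Clairaut).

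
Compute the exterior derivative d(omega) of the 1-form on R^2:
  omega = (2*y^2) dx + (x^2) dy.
d(omega) = (2*x - 4*y) dx ∧ dy

For a 1-form omega = sum_i f_i dx_i, the exterior derivative is
  d(omega) = sum_{i < j} (∂f_j/∂x_i - ∂f_i/∂x_j) dx_i ∧ dx_j.
  coefficient of dx ∧ dy: ∂f_2/∂x - ∂f_1/∂y = ∂(x^2)/∂x - ∂(2*y^2)/∂y = 2*x - 4*y
Assembling: d(omega) = (2*x - 4*y) dx ∧ dy.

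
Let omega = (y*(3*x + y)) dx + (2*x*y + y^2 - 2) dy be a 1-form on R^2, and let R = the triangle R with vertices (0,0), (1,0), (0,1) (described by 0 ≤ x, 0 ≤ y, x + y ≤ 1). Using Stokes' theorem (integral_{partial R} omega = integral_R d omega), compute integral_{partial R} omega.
integral_(partial R) omega = -1/2

Stokes: integral_partial_R omega = integral_R d omega with d omega = (∂Q/∂x - ∂P/∂y) dx ∧ dy.
  ∂Q/∂x = 2*y
  ∂P/∂y = 3*x + 2*y
  integrand = ∂Q/∂x - ∂P/∂y = -3*x.
Integrating over R: integral_0^1 integral_0^{1-x} (-3*x) dy dx = -1/2.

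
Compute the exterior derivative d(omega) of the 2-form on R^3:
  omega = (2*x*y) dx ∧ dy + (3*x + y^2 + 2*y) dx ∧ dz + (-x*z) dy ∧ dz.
d(omega) = (-2*y - z - 2) dx ∧ dy ∧ dz

For a 2-form omega = sum_{i<j} g_{ij} dx_i ∧ dx_j, the exterior derivative is
  d(omega) = sum_{i<j} d(g_{ij}) ∧ dx_i ∧ dx_j = sum_{i<j, k} (∂g_{ij}/∂x_k) dx_k ∧ dx_i ∧ dx_j.
Expand each term, using dx_k ∧ dx_i ∧ dx_j = sgn(permutation) dx_{(a)} ∧ dx_{(b)} ∧ dx_{(c)} with (a < b < c) sorted:
  d(3*x + y^2 + 2*y) includes (∂/∂y)(3*x + y^2 + 2*y) dy = (2*y + 2) dy, which multiplied by dx ∧ dz gives (-2*y - 2) dx ∧ dy ∧ dz
  d(-x*z) includes (∂/∂x)(-x*z) dx = (-z) dx, which multiplied by dy ∧ dz gives (-z) dx ∧ dy ∧ dz
Collecting like 3-forms: d(omega) = (-2*y - z - 2) dx ∧ dy ∧ dz.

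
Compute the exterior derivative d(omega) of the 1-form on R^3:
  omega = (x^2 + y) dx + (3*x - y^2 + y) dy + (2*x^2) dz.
d(omega) = (2) dx ∧ dy + (4*x) dx ∧ dz

For a 1-form omega = sum_i f_i dx_i, the exterior derivative is
  d(omega) = sum_{i < j} (∂f_j/∂x_i - ∂f_i/∂x_j) dx_i ∧ dx_j.
  coefficient of dx ∧ dy: ∂f_2/∂x - ∂f_1/∂y = ∂(3*x - y^2 + y)/∂x - ∂(x^2 + y)/∂y = 2
  coefficient of dx ∧ dz: ∂f_3/∂x - ∂f_1/∂z = ∂(2*x^2)/∂x - ∂(x^2 + y)/∂z = 4*x
Assembling: d(omega) = (2) dx ∧ dy + (4*x) dx ∧ dz.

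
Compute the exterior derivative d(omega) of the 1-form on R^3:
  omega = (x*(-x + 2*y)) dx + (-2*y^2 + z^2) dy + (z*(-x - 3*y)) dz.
d(omega) = (-2*x) dx ∧ dy + (-z) dx ∧ dz + (-5*z) dy ∧ dz

For a 1-form omega = sum_i f_i dx_i, the exterior derivative is
  d(omega) = sum_{i < j} (∂f_j/∂x_i - ∂f_i/∂x_j) dx_i ∧ dx_j.
  coefficient of dx ∧ dy: ∂f_2/∂x - ∂f_1/∂y = ∂(-2*y^2 + z^2)/∂x - ∂(x*(-x + 2*y))/∂y = -2*x
  coefficient of dx ∧ dz: ∂f_3/∂x - ∂f_1/∂z = ∂(z*(-x - 3*y))/∂x - ∂(x*(-x + 2*y))/∂z = -z
  coefficient of dy ∧ dz: ∂f_3/∂y - ∂f_2/∂z = ∂(z*(-x - 3*y))/∂y - ∂(-2*y^2 + z^2)/∂z = -5*z
Assembling: d(omega) = (-2*x) dx ∧ dy + (-z) dx ∧ dz + (-5*z) dy ∧ dz.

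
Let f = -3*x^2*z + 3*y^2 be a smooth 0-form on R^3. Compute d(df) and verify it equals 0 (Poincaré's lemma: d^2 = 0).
d(df) = 0

Step 1: df = sum_i (∂f/∂x_i) dx_i = (-6*x*z) dx + (6*y) dy + (-3*x^2) dz.
Step 2: Apply d again. Using the 1-form formula, the coefficient of dx ∧ dy in d(df) is ∂^2 f/∂x ∂y - ∂^2 f/∂y ∂x = (0) - (0) = 0 (equality of mixed partials for smooth f).
Similarly for dx ∧ dz and dy ∧ dz — all coefficients vanish. So d(df) = 0.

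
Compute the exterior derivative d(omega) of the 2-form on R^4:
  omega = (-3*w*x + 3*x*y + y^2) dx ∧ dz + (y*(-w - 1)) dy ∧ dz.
d(omega) = (-3*x - 2*y) dx ∧ dy ∧ dz + (-3*x) dx ∧ dz ∧ dw + (-y) dy ∧ dz ∧ dw

For a 2-form omega = sum_{i<j} g_{ij} dx_i ∧ dx_j, the exterior derivative is
  d(omega) = sum_{i<j} d(g_{ij}) ∧ dx_i ∧ dx_j = sum_{i<j, k} (∂g_{ij}/∂x_k) dx_k ∧ dx_i ∧ dx_j.
Expand each term, using dx_k ∧ dx_i ∧ dx_j = sgn(permutation) dx_{(a)} ∧ dx_{(b)} ∧ dx_{(c)} with (a < b < c) sorted:
  d(-3*w*x + 3*x*y + y^2) includes (∂/∂y)(-3*w*x + 3*x*y + y^2) dy = (3*x + 2*y) dy, which multiplied by dx ∧ dz gives (-3*x - 2*y) dx ∧ dy ∧ dz
  d(-3*w*x + 3*x*y + y^2) includes (∂/∂w)(-3*w*x + 3*x*y + y^2) dw = (-3*x) dw, which multiplied by dx ∧ dz gives (-3*x) dx ∧ dz ∧ dw
  d(y*(-w - 1)) includes (∂/∂w)(y*(-w - 1)) dw = (-y) dw, which multiplied by dy ∧ dz gives (-y) dy ∧ dz ∧ dw
Collecting like 3-forms: d(omega) = (-3*x - 2*y) dx ∧ dy ∧ dz + (-3*x) dx ∧ dz ∧ dw + (-y) dy ∧ dz ∧ dw.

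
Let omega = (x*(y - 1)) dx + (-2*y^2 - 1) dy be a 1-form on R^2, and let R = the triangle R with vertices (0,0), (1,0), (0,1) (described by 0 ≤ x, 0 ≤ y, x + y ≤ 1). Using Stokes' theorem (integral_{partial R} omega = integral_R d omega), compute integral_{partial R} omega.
integral_(partial R) omega = -1/6

Stokes: integral_partial_R omega = integral_R d omega with d omega = (∂Q/∂x - ∂P/∂y) dx ∧ dy.
  ∂Q/∂x = 0
  ∂P/∂y = x
  integrand = ∂Q/∂x - ∂P/∂y = -x.
Integrating over R: integral_0^1 integral_0^{1-x} (-x) dy dx = -1/6.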